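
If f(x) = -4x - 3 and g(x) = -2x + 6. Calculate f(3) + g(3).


f(3) = -15
g(3) = 0
Sum = -15

-15


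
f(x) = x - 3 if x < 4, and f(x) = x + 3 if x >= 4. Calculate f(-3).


-3 satisfies x < 4
f(-3) = -6

-6


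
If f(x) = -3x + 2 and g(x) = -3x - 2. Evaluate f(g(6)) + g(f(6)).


f(g(6)) = 62
g(f(6)) = 46
Sum = 108

108


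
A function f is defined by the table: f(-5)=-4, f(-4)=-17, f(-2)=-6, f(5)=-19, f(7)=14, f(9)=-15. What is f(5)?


Reading from the table at x = 5

-19


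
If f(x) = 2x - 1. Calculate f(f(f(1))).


f(1) = 1
f(1) = 1
f(1) = 1

1


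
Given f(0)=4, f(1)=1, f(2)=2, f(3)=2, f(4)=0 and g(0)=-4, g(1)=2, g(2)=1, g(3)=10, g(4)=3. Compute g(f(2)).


f(2) = 2
g(2) = 1

1


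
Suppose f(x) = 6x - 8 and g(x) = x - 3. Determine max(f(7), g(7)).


f(7) = 34
g(7) = 4
max = 34

34


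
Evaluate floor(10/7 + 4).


10/7 = 1.4286
1.4286 + 4 = 5.4286
floor(5.4286) = 5

5


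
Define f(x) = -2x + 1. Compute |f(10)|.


f(10) = -19
|-19| = 19

19


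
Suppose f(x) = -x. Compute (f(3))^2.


f(3) = -3
(-3)^2 = 9

9


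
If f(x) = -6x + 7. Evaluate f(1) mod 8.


f(1) = 1
1 mod 8 = 1

1


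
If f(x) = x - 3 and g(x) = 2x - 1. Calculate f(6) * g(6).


f(6) = 3
g(6) = 11
Product = 33

33


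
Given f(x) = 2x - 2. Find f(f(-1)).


-10


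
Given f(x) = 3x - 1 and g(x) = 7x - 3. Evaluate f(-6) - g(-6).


f(-6) = -19
g(-6) = -45
Difference = 26

26


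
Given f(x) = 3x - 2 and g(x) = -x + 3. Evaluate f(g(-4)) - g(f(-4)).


f(g(-4)) = 19
g(f(-4)) = 17
Difference = 2

2


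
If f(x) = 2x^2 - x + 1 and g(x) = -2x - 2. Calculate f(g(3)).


g(3) = -8
f(-8) = 2*(-8)^2 - 1*(-8) + 1 = 137

137


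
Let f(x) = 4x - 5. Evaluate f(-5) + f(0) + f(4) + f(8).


f(-5) = -25
f(0) = -5
f(4) = 11
f(8) = 27
Sum = 8

8


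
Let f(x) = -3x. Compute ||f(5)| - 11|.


4


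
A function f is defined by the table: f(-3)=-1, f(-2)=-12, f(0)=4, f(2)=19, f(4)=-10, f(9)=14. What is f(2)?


Reading from the table at x = 2

19


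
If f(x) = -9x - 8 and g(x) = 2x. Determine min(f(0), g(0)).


f(0) = -8
g(0) = 0
min = -8

-8


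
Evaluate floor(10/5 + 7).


10/5 = 2
2 + 7 = 9
floor(9) = 9

9


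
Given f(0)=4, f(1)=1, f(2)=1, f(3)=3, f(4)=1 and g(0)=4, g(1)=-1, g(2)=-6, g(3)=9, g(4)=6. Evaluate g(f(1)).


-1


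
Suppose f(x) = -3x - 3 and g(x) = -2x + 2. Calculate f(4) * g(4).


f(4) = -15
g(4) = -6
Product = 90

90


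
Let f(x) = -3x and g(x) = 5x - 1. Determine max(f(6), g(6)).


f(6) = -18
g(6) = 29
max = 29

29


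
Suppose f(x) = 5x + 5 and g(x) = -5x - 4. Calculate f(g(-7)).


160


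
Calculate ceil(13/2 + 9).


13/2 = 6.5
6.5 + 9 = 15.5
ceil(15.5) = 16

16


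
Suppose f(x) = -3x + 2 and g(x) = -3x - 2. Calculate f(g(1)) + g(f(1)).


f(g(1)) = 17
g(f(1)) = 1
Sum = 18

18


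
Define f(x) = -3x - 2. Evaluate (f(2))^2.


f(2) = -8
(-8)^2 = 64

64


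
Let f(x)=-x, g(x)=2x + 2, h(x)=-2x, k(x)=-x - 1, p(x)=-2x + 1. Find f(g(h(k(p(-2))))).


p(-2) = 5
k(5) = -6
h(-6) = 12
g(12) = 26
f(26) = -26

-26


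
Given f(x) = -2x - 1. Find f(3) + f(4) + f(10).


f(3) = -7
f(4) = -9
f(10) = -21
Sum = -37

-37


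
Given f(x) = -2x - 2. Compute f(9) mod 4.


f(9) = -20
-20 mod 4 = 0

0


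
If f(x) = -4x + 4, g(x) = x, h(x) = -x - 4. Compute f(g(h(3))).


h(3) = -7
g(-7) = -7
f(-7) = 32

32


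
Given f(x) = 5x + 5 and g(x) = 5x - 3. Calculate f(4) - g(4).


8


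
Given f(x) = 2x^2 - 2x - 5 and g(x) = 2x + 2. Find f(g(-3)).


g(-3) = -4
f(-4) = 2*(-4)^2 - 2*(-4) - 5 = 35

35


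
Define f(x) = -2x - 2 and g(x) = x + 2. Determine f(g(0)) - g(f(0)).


f(g(0)) = -6
g(f(0)) = 0
Difference = -6

-6


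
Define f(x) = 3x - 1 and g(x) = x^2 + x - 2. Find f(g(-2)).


g(-2) = 0
f(0) = -1

-1


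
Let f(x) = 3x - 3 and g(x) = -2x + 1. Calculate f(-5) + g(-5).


f(-5) = -18
g(-5) = 11
Sum = -7

-7


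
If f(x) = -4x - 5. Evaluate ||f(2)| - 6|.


f(2) = -13
|-13| = 13
|13 - 6| = 7

7


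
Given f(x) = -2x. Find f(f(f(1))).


f(1) = -2
f(-2) = 4
f(4) = -8

-8


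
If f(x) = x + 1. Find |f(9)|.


f(9) = 10
|10| = 10

10


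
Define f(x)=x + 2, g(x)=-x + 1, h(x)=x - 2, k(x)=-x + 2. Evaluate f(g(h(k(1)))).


k(1) = 1
h(1) = -1
g(-1) = 2
f(2) = 4

4


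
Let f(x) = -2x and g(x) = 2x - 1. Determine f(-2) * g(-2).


f(-2) = 4
g(-2) = -5
Product = -20

-20


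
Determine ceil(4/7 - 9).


4/7 = 0.5714
0.5714 - 9 = -8.4286
ceil(-8.4286) = -8

-8


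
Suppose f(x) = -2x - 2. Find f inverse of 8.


Solve -2x - 2 = 8
x = (8 + 2) / (-2) = -5

-5


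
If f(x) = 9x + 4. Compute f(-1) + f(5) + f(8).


f(-1) = -5
f(5) = 49
f(8) = 76
Sum = 120

120


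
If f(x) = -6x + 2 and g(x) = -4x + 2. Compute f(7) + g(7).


-66


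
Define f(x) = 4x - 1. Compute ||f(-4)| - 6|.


f(-4) = -17
|-17| = 17
|17 - 6| = 11

11


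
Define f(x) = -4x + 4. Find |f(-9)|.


f(-9) = 40
|40| = 40

40


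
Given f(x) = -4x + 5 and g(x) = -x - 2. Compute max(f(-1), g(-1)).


f(-1) = 9
g(-1) = -1
max = 9

9


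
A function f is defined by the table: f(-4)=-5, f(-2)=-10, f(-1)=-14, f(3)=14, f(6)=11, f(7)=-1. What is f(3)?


Reading from the table at x = 3

14


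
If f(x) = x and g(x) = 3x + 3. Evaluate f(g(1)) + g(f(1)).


f(g(1)) = 6
g(f(1)) = 6
Sum = 12

12


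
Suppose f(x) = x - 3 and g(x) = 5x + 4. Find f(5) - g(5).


-27


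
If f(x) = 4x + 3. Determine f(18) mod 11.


f(18) = 75
75 mod 11 = 9

9


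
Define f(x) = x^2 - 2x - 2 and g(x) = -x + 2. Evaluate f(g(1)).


g(1) = 1
f(1) = 1*(1)^2 - 2*(1) - 2 = -3

-3


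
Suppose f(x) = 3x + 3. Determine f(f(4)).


f(4) = 15
f(15) = 48

48


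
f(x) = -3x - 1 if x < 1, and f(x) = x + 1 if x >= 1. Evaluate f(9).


9 satisfies x >= 1
f(9) = 10

10


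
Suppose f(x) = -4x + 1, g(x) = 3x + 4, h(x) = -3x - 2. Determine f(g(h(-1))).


h(-1) = 1
g(1) = 7
f(7) = -27

-27


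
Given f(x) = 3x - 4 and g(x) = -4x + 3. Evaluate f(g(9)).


g(9) = -33
f(-33) = -103

-103


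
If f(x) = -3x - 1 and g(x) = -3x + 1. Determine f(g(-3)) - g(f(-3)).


-8


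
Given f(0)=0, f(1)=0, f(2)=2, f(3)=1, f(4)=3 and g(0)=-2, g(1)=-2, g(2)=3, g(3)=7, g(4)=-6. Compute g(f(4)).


f(4) = 3
g(3) = 7

7


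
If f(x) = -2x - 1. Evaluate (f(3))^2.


f(3) = -7
(-7)^2 = 49

49


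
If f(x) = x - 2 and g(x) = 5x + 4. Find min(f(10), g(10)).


f(10) = 8
g(10) = 54
min = 8

8


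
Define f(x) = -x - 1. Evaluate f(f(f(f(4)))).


f(4) = -5
f(-5) = 4
f(4) = -5
f(-5) = 4

4


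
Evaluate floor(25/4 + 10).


25/4 = 6.25
6.25 + 10 = 16.25
floor(16.25) = 16

16


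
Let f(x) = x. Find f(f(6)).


f(6) = 6
f(6) = 6

6


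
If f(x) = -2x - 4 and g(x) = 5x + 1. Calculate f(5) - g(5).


f(5) = -14
g(5) = 26
Difference = -40

-40


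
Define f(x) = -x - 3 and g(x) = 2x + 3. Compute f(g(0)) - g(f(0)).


f(g(0)) = -6
g(f(0)) = -3
Difference = -3

-3


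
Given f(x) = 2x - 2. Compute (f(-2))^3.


f(-2) = -6
(-6)^3 = -216

-216


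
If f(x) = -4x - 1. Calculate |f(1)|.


5


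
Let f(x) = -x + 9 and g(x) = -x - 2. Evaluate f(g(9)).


g(9) = -11
f(-11) = 20

20


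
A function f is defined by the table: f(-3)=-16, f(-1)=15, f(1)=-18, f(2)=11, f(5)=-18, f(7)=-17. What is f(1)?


-18


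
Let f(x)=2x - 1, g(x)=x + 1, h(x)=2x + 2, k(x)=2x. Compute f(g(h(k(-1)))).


k(-1) = -2
h(-2) = -2
g(-2) = -1
f(-1) = -3

-3


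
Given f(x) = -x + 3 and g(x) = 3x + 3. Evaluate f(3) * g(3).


f(3) = 0
g(3) = 12
Product = 0

0


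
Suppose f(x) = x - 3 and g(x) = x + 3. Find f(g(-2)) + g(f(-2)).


-4


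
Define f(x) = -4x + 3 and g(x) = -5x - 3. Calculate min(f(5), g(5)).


f(5) = -17
g(5) = -28
min = -28

-28


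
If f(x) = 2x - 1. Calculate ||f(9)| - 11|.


f(9) = 17
|17| = 17
|17 - 11| = 6

6


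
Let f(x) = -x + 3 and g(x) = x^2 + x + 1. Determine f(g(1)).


g(1) = 3
f(3) = 0

0


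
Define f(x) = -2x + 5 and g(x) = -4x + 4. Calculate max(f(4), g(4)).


f(4) = -3
g(4) = -12
max = -3

-3


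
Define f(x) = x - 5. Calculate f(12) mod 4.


f(12) = 7
7 mod 4 = 3

3


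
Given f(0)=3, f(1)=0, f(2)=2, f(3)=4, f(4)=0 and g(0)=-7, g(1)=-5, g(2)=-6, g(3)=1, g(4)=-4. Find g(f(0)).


f(0) = 3
g(3) = 1

1


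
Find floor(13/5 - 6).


13/5 = 2.6
2.6 - 6 = -3.4
floor(-3.4) = -4

-4


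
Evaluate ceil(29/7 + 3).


29/7 = 4.1429
4.1429 + 3 = 7.1429
ceil(7.1429) = 8

8


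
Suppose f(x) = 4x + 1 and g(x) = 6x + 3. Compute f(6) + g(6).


f(6) = 25
g(6) = 39
Sum = 64

64


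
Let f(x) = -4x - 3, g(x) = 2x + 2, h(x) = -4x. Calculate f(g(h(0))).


h(0) = 0
g(0) = 2
f(2) = -11

-11


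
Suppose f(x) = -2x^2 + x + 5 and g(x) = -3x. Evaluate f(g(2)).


-73


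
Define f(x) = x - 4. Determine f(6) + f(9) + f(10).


f(6) = 2
f(9) = 5
f(10) = 6
Sum = 13

13


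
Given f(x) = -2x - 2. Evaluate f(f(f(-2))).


10


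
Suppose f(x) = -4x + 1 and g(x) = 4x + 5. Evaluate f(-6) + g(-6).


f(-6) = 25
g(-6) = -19
Sum = 6

6


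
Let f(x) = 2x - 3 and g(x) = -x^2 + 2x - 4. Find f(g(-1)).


g(-1) = -7
f(-7) = -17

-17


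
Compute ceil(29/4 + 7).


29/4 = 7.25
7.25 + 7 = 14.25
ceil(14.25) = 15

15


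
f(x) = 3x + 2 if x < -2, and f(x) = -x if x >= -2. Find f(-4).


-10


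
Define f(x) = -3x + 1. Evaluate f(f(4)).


34


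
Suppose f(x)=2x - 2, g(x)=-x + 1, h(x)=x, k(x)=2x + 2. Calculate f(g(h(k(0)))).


k(0) = 2
h(2) = 2
g(2) = -1
f(-1) = -4

-4


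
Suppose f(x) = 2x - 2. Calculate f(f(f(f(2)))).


f(2) = 2
f(2) = 2
f(2) = 2
f(2) = 2

2


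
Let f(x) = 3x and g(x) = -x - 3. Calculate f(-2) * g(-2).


6


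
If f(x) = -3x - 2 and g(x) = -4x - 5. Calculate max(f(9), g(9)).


f(9) = -29
g(9) = -41
max = -29

-29


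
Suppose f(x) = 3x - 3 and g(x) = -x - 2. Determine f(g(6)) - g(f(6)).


f(g(6)) = -27
g(f(6)) = -17
Difference = -10

-10


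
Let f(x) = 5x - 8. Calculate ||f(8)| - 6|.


26


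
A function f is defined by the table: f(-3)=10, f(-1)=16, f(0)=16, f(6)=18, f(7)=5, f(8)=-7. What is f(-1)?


Reading from the table at x = -1

16


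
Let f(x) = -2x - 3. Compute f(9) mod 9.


f(9) = -21
-21 mod 9 = 6

6


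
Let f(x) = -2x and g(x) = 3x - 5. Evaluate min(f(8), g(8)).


f(8) = -16
g(8) = 19
min = -16

-16


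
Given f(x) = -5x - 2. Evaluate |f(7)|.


f(7) = -37
|-37| = 37

37


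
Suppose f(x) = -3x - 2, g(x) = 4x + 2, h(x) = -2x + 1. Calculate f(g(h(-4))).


h(-4) = 9
g(9) = 38
f(38) = -116

-116


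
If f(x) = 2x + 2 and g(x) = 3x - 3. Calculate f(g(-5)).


-34


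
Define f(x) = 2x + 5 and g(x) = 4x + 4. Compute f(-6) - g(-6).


f(-6) = -7
g(-6) = -20
Difference = 13

13


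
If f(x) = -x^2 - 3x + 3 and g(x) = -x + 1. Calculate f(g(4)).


g(4) = -3
f(-3) = (-1)*(-3)^2 - 3*(-3) + 3 = 3

3


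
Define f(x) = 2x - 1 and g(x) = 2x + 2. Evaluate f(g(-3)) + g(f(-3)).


f(g(-3)) = -9
g(f(-3)) = -12
Sum = -21

-21


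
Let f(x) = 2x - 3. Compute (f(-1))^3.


f(-1) = -5
(-5)^3 = -125

-125


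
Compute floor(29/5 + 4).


29/5 = 5.8
5.8 + 4 = 9.8
floor(9.8) = 9

9


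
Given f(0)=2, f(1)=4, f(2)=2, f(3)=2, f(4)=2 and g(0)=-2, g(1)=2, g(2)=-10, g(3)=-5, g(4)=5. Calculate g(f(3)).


f(3) = 2
g(2) = -10

-10


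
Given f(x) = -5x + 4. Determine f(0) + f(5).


f(0) = 4
f(5) = -21
Sum = -17

-17


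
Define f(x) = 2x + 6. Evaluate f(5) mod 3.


f(5) = 16
16 mod 3 = 1

1


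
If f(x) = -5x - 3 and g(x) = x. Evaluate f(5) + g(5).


f(5) = -28
g(5) = 5
Sum = -23

-23


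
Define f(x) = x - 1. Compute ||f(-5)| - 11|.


f(-5) = -6
|-6| = 6
|6 - 11| = 5

5


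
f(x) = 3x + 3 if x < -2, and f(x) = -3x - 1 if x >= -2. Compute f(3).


3 satisfies x >= -2
f(3) = -10

-10


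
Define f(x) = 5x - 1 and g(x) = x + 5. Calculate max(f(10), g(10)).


f(10) = 49
g(10) = 15
max = 49

49


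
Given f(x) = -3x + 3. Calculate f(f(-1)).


f(-1) = 6
f(6) = -15

-15


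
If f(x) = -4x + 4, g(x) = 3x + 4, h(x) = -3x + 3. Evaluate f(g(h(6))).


h(6) = -15
g(-15) = -41
f(-41) = 168

168


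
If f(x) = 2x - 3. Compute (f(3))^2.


f(3) = 3
(3)^2 = 9

9


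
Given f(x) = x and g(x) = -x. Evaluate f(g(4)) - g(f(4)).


f(g(4)) = -4
g(f(4)) = -4
Difference = 0

0


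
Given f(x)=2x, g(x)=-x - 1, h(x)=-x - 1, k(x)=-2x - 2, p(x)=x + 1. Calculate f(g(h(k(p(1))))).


p(1) = 2
k(2) = -6
h(-6) = 5
g(5) = -6
f(-6) = -12

-12


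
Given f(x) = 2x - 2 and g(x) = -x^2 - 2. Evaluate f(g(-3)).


-24


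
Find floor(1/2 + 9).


1/2 = 0.5
0.5 + 9 = 9.5
floor(9.5) = 9

9


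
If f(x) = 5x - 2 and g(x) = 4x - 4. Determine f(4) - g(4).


f(4) = 18
g(4) = 12
Difference = 6

6


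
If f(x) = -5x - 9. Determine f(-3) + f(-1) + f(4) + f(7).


f(-3) = 6
f(-1) = -4
f(4) = -29
f(7) = -44
Sum = -71

-71


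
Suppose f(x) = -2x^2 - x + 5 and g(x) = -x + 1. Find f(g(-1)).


g(-1) = 2
f(2) = (-2)*(2)^2 - 1*(2) + 5 = -5

-5


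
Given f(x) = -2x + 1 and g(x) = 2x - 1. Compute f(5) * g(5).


f(5) = -9
g(5) = 9
Product = -81

-81


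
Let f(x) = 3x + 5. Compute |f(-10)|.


f(-10) = -25
|-25| = 25

25


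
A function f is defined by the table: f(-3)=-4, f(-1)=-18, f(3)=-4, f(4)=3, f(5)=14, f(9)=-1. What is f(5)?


Reading from the table at x = 5

14


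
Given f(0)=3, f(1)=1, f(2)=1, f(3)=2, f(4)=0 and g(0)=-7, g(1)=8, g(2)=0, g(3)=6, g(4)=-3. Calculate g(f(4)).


f(4) = 0
g(0) = -7

-7


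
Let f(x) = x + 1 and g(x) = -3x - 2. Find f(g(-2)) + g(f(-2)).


f(g(-2)) = 5
g(f(-2)) = 1
Sum = 6

6


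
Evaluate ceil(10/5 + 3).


10/5 = 2
2 + 3 = 5
ceil(5) = 5

5


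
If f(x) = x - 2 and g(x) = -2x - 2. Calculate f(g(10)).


g(10) = -22
f(-22) = -24

-24


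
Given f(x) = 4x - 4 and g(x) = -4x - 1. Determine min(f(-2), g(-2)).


f(-2) = -12
g(-2) = 7
min = -12

-12


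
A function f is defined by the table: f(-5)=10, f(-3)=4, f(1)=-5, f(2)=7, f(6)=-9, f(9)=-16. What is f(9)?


Reading from the table at x = 9

-16


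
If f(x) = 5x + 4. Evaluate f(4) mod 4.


f(4) = 24
24 mod 4 = 0

0


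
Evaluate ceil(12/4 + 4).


12/4 = 3
3 + 4 = 7
ceil(7) = 7

7


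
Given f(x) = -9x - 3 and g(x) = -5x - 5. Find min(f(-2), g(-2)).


f(-2) = 15
g(-2) = 5
min = 5

5


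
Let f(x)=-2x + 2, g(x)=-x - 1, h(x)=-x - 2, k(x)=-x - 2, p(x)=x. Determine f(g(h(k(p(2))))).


p(2) = 2
k(2) = -4
h(-4) = 2
g(2) = -3
f(-3) = 8

8


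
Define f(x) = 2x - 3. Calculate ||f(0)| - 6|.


f(0) = -3
|-3| = 3
|3 - 6| = 3

3


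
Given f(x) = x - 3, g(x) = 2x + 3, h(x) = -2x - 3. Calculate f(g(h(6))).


h(6) = -15
g(-15) = -27
f(-27) = -30

-30


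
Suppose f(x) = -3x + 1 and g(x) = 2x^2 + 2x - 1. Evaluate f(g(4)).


g(4) = 39
f(39) = -116

-116


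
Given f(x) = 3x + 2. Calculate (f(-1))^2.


f(-1) = -1
(-1)^2 = 1

1


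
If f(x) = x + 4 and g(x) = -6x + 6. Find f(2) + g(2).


f(2) = 6
g(2) = -6
Sum = 0

0


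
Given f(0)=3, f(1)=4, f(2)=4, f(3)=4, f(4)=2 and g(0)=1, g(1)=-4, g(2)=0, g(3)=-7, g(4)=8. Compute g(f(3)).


8


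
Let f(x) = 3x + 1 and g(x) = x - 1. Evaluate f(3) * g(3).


f(3) = 10
g(3) = 2
Product = 20

20


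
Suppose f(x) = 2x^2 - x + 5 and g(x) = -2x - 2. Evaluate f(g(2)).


g(2) = -6
f(-6) = 2*(-6)^2 - 1*(-6) + 5 = 83

83


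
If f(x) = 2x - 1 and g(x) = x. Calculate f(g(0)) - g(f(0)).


f(g(0)) = -1
g(f(0)) = -1
Difference = 0

0


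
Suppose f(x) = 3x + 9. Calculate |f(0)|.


f(0) = 9
|9| = 9

9


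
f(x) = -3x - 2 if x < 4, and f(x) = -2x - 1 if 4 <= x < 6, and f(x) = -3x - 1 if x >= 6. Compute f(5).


5 satisfies 4 <= x < 6
f(5) = -11

-11


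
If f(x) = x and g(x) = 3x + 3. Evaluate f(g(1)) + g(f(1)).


f(g(1)) = 6
g(f(1)) = 6
Sum = 12

12


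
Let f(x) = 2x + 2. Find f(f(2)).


f(2) = 6
f(6) = 14

14


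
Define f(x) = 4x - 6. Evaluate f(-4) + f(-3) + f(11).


f(-4) = -22
f(-3) = -18
f(11) = 38
Sum = -2

-2


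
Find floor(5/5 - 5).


5/5 = 1
1 - 5 = -4
floor(-4) = -4

-4


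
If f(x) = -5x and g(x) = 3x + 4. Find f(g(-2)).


g(-2) = -2
f(-2) = 10

10


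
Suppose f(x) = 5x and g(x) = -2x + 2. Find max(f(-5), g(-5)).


f(-5) = -25
g(-5) = 12
max = 12

12


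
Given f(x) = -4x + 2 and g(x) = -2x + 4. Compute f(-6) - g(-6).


f(-6) = 26
g(-6) = 16
Difference = 10

10


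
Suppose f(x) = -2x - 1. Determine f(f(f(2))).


f(2) = -5
f(-5) = 9
f(9) = -19

-19


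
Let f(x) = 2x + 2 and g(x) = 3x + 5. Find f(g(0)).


12


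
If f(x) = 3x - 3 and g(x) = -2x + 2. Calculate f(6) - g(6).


f(6) = 15
g(6) = -10
Difference = 25

25


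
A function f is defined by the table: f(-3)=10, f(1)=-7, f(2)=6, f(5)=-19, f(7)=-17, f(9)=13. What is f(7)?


-17


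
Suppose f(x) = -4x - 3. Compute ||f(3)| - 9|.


f(3) = -15
|-15| = 15
|15 - 9| = 6

6


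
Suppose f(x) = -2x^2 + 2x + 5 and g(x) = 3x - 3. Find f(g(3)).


g(3) = 6
f(6) = (-2)*(6)^2 + 2*(6) + 5 = -55

-55


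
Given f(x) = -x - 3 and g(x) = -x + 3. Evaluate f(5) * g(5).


f(5) = -8
g(5) = -2
Product = 16

16


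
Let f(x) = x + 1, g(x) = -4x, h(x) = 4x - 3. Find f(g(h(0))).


h(0) = -3
g(-3) = 12
f(12) = 13

13


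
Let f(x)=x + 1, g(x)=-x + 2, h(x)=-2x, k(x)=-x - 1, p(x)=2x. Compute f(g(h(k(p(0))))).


p(0) = 0
k(0) = -1
h(-1) = 2
g(2) = 0
f(0) = 1

1


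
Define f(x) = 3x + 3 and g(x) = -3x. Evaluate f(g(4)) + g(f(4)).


-78


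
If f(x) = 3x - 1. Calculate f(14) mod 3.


2


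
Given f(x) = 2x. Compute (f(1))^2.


f(1) = 2
(2)^2 = 4

4


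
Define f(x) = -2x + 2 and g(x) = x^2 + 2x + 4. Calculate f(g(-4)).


g(-4) = 12
f(12) = -22

-22


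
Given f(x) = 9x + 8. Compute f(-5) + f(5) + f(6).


f(-5) = -37
f(5) = 53
f(6) = 62
Sum = 78

78


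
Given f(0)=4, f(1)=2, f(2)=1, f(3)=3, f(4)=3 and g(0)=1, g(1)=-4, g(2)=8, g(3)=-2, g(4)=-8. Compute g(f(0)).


f(0) = 4
g(4) = -8

-8


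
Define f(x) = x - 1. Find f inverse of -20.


Solve x - 1 = -20
x = (-20 + 1) / 1 = -19

-19


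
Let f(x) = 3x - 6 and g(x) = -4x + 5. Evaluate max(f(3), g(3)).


f(3) = 3
g(3) = -7
max = 3

3


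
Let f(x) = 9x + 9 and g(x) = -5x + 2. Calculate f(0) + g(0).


f(0) = 9
g(0) = 2
Sum = 11

11


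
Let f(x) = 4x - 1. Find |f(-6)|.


f(-6) = -25
|-25| = 25

25


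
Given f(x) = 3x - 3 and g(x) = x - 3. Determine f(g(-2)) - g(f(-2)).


f(g(-2)) = -18
g(f(-2)) = -12
Difference = -6

-6


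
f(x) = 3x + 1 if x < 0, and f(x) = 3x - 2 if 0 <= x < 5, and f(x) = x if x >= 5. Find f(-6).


-6 satisfies x < 0
f(-6) = -17

-17


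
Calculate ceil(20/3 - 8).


20/3 = 6.6667
6.6667 - 8 = -1.3333
ceil(-1.3333) = -1

-1


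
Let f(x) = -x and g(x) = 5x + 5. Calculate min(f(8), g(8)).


f(8) = -8
g(8) = 45
min = -8

-8


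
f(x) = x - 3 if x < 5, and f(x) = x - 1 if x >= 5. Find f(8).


8 satisfies x >= 5
f(8) = 7

7


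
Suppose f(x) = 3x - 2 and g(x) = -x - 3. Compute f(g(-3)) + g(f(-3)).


f(g(-3)) = -2
g(f(-3)) = 8
Sum = 6

6


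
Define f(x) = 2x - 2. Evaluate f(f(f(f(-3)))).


f(-3) = -8
f(-8) = -18
f(-18) = -38
f(-38) = -78

-78


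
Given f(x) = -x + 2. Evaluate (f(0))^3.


8


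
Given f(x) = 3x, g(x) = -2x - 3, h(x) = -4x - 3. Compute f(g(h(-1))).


h(-1) = 1
g(1) = -5
f(-5) = -15

-15


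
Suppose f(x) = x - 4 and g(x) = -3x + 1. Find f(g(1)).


g(1) = -2
f(-2) = -6

-6


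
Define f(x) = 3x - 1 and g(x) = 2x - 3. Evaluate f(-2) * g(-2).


f(-2) = -7
g(-2) = -7
Product = 49

49


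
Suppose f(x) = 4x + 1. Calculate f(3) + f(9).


f(3) = 13
f(9) = 37
Sum = 50

50


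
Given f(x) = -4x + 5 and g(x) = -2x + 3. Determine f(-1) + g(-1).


f(-1) = 9
g(-1) = 5
Sum = 14

14


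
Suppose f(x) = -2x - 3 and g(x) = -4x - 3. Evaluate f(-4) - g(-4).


f(-4) = 5
g(-4) = 13
Difference = -8

-8


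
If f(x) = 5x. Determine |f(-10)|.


50


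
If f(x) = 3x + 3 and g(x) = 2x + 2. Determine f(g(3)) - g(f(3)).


f(g(3)) = 27
g(f(3)) = 26
Difference = 1

1


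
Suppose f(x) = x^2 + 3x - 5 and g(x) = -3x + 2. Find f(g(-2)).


g(-2) = 8
f(8) = 1*(8)^2 + 3*(8) - 5 = 83

83


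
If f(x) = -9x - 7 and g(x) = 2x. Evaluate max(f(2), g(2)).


4


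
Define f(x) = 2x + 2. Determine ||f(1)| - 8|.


f(1) = 4
|4| = 4
|4 - 8| = 4

4


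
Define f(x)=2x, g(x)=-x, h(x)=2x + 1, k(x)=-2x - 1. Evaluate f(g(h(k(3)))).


26


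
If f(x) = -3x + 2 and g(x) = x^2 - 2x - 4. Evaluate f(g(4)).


g(4) = 4
f(4) = -10

-10


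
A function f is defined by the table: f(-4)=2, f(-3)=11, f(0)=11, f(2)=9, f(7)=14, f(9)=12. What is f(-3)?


Reading from the table at x = -3

11


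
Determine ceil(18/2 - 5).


4


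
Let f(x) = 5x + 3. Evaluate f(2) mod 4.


f(2) = 13
13 mod 4 = 1

1


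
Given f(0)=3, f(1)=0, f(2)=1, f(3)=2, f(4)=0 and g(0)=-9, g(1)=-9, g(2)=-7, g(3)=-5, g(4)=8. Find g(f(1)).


f(1) = 0
g(0) = -9

-9


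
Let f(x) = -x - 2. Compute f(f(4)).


4


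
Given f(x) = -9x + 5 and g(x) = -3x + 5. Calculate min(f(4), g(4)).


f(4) = -31
g(4) = -7
min = -31

-31


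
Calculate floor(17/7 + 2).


17/7 = 2.4286
2.4286 + 2 = 4.4286
floor(4.4286) = 4

4


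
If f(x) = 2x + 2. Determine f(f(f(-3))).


f(-3) = -4
f(-4) = -6
f(-6) = -10

-10


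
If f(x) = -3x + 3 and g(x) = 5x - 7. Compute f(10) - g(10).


f(10) = -27
g(10) = 43
Difference = -70

-70


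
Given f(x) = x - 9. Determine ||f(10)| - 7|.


6


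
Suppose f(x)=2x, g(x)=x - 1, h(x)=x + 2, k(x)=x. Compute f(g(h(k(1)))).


k(1) = 1
h(1) = 3
g(3) = 2
f(2) = 4

4


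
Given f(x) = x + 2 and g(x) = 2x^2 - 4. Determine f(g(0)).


-2


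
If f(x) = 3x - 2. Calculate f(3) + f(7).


f(3) = 7
f(7) = 19
Sum = 26

26


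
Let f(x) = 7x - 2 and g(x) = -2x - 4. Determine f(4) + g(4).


f(4) = 26
g(4) = -12
Sum = 14

14


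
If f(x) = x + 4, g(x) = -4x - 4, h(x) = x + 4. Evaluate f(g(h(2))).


h(2) = 6
g(6) = -28
f(-28) = -24

-24


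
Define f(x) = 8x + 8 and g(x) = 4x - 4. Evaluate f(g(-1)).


g(-1) = -8
f(-8) = -56

-56


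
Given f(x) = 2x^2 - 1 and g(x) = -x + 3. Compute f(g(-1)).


g(-1) = 4
f(4) = 2*(4)^2 - 1 = 31

31


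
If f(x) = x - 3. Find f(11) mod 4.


f(11) = 8
8 mod 4 = 0

0


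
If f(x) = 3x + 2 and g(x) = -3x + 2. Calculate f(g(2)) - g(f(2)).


f(g(2)) = -10
g(f(2)) = -22
Difference = 12

12


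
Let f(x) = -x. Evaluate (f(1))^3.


f(1) = -1
(-1)^3 = -1

-1


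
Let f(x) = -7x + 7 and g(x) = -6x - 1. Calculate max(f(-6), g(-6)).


f(-6) = 49
g(-6) = 35
max = 49

49


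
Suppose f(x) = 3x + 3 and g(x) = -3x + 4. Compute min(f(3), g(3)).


f(3) = 12
g(3) = -5
min = -5

-5


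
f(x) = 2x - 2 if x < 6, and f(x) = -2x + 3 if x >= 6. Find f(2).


2 satisfies x < 6
f(2) = 2

2


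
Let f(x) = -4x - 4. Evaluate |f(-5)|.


f(-5) = 16
|16| = 16

16


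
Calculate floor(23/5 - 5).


23/5 = 4.6
4.6 - 5 = -0.4
floor(-0.4) = -1

-1


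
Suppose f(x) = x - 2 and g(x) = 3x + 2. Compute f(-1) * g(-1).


f(-1) = -3
g(-1) = -1
Product = 3

3


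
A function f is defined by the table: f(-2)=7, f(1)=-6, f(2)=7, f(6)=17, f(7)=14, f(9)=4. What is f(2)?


Reading from the table at x = 2

7


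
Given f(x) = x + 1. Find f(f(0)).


2


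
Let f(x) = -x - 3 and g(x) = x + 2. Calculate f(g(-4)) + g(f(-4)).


f(g(-4)) = -1
g(f(-4)) = 3
Sum = 2

2


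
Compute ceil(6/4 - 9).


6/4 = 1.5
1.5 - 9 = -7.5
ceil(-7.5) = -7

-7


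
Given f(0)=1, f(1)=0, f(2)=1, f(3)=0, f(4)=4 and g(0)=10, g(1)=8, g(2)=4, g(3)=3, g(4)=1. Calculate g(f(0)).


8


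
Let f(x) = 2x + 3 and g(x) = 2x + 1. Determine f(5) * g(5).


f(5) = 13
g(5) = 11
Product = 143

143


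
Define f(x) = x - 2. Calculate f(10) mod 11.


f(10) = 8
8 mod 11 = 8

8


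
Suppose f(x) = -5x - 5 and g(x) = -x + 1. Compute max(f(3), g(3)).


f(3) = -20
g(3) = -2
max = -2

-2


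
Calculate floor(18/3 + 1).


18/3 = 6
6 + 1 = 7
floor(7) = 7

7


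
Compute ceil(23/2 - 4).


8


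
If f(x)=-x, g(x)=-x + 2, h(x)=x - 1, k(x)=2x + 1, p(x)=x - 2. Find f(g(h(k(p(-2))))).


-10


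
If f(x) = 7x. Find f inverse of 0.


Solve 7x = 0
x = (0) / 7 = 0

0


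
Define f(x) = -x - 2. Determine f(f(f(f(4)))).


f(4) = -6
f(-6) = 4
f(4) = -6
f(-6) = 4

4


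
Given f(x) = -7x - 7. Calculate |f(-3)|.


f(-3) = 14
|14| = 14

14


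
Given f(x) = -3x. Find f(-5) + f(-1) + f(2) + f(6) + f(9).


f(-5) = 15
f(-1) = 3
f(2) = -6
f(6) = -18
f(9) = -27
Sum = -33

-33


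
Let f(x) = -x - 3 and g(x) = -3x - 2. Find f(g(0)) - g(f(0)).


f(g(0)) = -1
g(f(0)) = 7
Difference = -8

-8


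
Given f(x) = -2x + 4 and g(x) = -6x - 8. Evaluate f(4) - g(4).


f(4) = -4
g(4) = -32
Difference = 28

28


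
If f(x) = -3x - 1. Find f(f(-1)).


f(-1) = 2
f(2) = -7

-7


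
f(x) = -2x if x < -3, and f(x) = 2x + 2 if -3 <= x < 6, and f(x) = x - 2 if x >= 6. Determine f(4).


4 satisfies -3 <= x < 6
f(4) = 10

10


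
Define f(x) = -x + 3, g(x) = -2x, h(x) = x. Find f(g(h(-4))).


h(-4) = -4
g(-4) = 8
f(8) = -5

-5


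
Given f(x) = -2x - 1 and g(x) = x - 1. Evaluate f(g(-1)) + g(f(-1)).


f(g(-1)) = 3
g(f(-1)) = 0
Sum = 3

3


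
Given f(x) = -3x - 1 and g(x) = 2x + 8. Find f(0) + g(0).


f(0) = -1
g(0) = 8
Sum = 7

7


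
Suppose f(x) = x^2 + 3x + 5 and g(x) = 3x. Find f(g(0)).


g(0) = 0
f(0) = 1*(0)^2 + 3*(0) + 5 = 5

5


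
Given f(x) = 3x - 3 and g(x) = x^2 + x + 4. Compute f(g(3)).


45


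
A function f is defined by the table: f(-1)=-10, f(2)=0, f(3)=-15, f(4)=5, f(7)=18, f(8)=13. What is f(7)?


Reading from the table at x = 7

18


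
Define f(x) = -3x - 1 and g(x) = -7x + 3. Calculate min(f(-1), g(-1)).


f(-1) = 2
g(-1) = 10
min = 2

2


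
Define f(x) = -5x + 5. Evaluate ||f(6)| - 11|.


14


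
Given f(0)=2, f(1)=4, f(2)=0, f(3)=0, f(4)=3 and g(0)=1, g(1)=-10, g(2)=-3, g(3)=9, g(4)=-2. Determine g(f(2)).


f(2) = 0
g(0) = 1

1


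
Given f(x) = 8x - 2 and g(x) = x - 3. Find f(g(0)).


g(0) = -3
f(-3) = -26

-26


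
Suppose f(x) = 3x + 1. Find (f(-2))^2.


f(-2) = -5
(-5)^2 = 25

25


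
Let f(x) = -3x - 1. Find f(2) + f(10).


f(2) = -7
f(10) = -31
Sum = -38

-38


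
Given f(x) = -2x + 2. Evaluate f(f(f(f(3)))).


f(3) = -4
f(-4) = 10
f(10) = -18
f(-18) = 38

38


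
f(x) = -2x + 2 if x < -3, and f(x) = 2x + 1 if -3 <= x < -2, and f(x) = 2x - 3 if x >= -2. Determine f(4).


4 satisfies x >= -2
f(4) = 5

5


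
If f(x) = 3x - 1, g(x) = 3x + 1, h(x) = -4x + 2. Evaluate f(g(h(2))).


-52


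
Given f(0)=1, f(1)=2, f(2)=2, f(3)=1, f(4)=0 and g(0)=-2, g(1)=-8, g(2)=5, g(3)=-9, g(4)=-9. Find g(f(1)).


5


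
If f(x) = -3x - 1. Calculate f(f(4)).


f(4) = -13
f(-13) = 38

38


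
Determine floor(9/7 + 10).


9/7 = 1.2857
1.2857 + 10 = 11.2857
floor(11.2857) = 11

11


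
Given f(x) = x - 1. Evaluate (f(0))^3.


-1


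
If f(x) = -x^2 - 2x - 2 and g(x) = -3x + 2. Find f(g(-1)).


g(-1) = 5
f(5) = (-1)*(5)^2 - 2*(5) - 2 = -37

-37


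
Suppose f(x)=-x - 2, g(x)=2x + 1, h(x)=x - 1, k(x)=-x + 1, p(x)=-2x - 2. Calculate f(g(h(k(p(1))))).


p(1) = -4
k(-4) = 5
h(5) = 4
g(4) = 9
f(9) = -11

-11


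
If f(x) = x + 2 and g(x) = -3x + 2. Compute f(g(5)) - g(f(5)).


f(g(5)) = -11
g(f(5)) = -19
Difference = 8

8


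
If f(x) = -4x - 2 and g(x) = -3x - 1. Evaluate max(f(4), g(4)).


f(4) = -18
g(4) = -13
max = -13

-13


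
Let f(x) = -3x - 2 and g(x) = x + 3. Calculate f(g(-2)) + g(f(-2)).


f(g(-2)) = -5
g(f(-2)) = 7
Sum = 2

2


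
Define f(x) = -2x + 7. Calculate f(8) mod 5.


f(8) = -9
-9 mod 5 = 1

1


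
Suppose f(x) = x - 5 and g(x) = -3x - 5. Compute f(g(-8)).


g(-8) = 19
f(19) = 14

14


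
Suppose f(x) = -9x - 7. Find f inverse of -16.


Solve -9x - 7 = -16
x = (-16 + 7) / (-9) = 1

1


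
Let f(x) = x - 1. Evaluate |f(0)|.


1


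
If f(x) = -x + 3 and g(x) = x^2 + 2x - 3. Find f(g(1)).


g(1) = 0
f(0) = 3

3


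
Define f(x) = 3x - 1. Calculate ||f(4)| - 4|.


f(4) = 11
|11| = 11
|11 - 4| = 7

7


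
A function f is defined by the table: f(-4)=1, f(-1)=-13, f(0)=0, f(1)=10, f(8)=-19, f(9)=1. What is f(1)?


Reading from the table at x = 1

10


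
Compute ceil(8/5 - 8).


8/5 = 1.6
1.6 - 8 = -6.4
ceil(-6.4) = -6

-6


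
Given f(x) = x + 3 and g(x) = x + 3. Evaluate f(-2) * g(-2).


1


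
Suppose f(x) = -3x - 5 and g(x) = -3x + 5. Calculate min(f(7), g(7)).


f(7) = -26
g(7) = -16
min = -26

-26


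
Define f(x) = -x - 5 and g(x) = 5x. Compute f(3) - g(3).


-23


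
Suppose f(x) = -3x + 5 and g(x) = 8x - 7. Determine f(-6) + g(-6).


f(-6) = 23
g(-6) = -55
Sum = -32

-32


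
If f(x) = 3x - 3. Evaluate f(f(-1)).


f(-1) = -6
f(-6) = -21

-21


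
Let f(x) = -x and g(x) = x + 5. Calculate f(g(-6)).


g(-6) = -1
f(-1) = 1

1


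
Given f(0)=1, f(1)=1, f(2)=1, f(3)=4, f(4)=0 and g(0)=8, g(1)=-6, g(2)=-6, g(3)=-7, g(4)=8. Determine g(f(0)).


f(0) = 1
g(1) = -6

-6


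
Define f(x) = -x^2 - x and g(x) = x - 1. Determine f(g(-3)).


g(-3) = -4
f(-4) = (-1)*(-4)^2 - 1*(-4) = -12

-12


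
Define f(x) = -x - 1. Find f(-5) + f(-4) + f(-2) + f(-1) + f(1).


f(-5) = 4
f(-4) = 3
f(-2) = 1
f(-1) = 0
f(1) = -2
Sum = 6

6


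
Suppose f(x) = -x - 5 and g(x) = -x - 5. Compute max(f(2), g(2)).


f(2) = -7
g(2) = -7
max = -7

-7


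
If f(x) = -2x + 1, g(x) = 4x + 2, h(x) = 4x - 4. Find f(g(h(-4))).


h(-4) = -20
g(-20) = -78
f(-78) = 157

157


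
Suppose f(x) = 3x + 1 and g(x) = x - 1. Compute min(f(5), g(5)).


f(5) = 16
g(5) = 4
min = 4

4


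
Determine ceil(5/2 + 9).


12


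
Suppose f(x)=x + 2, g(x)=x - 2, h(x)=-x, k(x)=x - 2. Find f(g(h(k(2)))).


k(2) = 0
h(0) = 0
g(0) = -2
f(-2) = 0

0


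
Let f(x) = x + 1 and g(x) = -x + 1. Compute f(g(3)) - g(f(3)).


f(g(3)) = -1
g(f(3)) = -3
Difference = 2

2


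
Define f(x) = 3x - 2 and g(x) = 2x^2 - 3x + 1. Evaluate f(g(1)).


g(1) = 0
f(0) = -2

-2


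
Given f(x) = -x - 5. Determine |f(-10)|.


f(-10) = 5
|5| = 5

5


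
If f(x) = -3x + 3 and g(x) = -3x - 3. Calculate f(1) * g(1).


0


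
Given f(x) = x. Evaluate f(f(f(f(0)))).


f(0) = 0
f(0) = 0
f(0) = 0
f(0) = 0

0


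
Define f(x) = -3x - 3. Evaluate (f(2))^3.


f(2) = -9
(-9)^3 = -729

-729


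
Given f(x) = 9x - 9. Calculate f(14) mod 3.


0


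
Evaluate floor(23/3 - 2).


23/3 = 7.6667
7.6667 - 2 = 5.6667
floor(5.6667) = 5

5


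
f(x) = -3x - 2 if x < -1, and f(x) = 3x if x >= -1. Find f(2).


6


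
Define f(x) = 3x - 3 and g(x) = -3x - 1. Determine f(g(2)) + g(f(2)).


f(g(2)) = -24
g(f(2)) = -10
Sum = -34

-34


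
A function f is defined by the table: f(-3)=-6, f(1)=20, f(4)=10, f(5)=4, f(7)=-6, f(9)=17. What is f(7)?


Reading from the table at x = 7

-6


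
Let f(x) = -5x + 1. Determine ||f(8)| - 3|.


36


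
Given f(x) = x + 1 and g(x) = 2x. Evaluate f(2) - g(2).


f(2) = 3
g(2) = 4
Difference = -1

-1


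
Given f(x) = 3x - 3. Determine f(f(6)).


f(6) = 15
f(15) = 42

42


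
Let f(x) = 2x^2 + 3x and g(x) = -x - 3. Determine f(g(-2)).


-1


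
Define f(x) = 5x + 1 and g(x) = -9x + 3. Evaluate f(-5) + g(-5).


f(-5) = -24
g(-5) = 48
Sum = 24

24


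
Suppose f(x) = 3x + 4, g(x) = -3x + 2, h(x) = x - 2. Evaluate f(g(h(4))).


h(4) = 2
g(2) = -4
f(-4) = -8

-8


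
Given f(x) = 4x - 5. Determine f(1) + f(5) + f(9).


f(1) = -1
f(5) = 15
f(9) = 31
Sum = 45

45


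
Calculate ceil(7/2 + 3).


7/2 = 3.5
3.5 + 3 = 6.5
ceil(6.5) = 7

7


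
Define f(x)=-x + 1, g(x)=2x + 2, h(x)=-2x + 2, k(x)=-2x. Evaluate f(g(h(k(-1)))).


k(-1) = 2
h(2) = -2
g(-2) = -2
f(-2) = 3

3


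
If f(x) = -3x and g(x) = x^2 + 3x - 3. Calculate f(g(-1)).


g(-1) = -5
f(-5) = 15

15


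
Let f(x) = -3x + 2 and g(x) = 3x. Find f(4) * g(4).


f(4) = -10
g(4) = 12
Product = -120

-120


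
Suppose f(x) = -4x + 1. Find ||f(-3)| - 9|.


f(-3) = 13
|13| = 13
|13 - 9| = 4

4


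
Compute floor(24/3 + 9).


24/3 = 8
8 + 9 = 17
floor(17) = 17

17


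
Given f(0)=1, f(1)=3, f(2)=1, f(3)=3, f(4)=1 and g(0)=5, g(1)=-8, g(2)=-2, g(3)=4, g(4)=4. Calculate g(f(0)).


f(0) = 1
g(1) = -8

-8


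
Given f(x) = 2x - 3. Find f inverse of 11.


Solve 2x - 3 = 11
x = (11 + 3) / 2 = 7

7


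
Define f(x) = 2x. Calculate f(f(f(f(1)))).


f(1) = 2
f(2) = 4
f(4) = 8
f(8) = 16

16


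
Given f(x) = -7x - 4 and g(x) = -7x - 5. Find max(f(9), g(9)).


f(9) = -67
g(9) = -68
max = -67

-67


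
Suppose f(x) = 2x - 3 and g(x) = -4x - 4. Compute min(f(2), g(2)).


f(2) = 1
g(2) = -12
min = -12

-12


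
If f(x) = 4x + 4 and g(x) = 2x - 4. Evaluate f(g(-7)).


g(-7) = -18
f(-18) = -68

-68


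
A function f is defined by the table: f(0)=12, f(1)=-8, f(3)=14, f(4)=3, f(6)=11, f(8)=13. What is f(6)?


Reading from the table at x = 6

11


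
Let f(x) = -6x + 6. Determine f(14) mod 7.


f(14) = -78
-78 mod 7 = 6

6


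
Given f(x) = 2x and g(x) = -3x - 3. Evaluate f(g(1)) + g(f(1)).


f(g(1)) = -12
g(f(1)) = -9
Sum = -21

-21


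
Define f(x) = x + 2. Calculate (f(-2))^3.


f(-2) = 0
(0)^3 = 0

0


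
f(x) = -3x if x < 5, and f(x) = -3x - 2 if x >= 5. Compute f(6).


-20


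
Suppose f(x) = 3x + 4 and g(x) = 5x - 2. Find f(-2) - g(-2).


f(-2) = -2
g(-2) = -12
Difference = 10

10


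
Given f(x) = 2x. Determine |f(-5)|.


f(-5) = -10
|-10| = 10

10


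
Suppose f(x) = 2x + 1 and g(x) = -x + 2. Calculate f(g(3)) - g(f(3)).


4


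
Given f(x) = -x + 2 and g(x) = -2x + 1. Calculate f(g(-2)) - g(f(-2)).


4


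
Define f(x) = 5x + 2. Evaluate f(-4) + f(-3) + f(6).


f(-4) = -18
f(-3) = -13
f(6) = 32
Sum = 1

1


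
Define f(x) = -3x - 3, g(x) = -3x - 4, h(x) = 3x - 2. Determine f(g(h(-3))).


h(-3) = -11
g(-11) = 29
f(29) = -90

-90


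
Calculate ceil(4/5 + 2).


4/5 = 0.8
0.8 + 2 = 2.8
ceil(2.8) = 3

3


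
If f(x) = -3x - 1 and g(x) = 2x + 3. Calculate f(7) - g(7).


-39


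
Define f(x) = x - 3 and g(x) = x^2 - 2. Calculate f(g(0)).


g(0) = -2
f(-2) = -5

-5


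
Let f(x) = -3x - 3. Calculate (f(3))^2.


f(3) = -12
(-12)^2 = 144

144


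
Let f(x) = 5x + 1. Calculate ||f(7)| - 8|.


f(7) = 36
|36| = 36
|36 - 8| = 28

28


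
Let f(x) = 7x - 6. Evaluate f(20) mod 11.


f(20) = 134
134 mod 11 = 2

2


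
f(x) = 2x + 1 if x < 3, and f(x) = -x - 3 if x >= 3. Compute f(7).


7 satisfies x >= 3
f(7) = -10

-10


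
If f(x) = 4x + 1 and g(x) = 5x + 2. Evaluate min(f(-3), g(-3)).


f(-3) = -11
g(-3) = -13
min = -13

-13


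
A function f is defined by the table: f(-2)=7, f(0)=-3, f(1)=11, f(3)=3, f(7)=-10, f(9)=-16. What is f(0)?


-3


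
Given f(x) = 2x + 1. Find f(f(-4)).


f(-4) = -7
f(-7) = -13

-13


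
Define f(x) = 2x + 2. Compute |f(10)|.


f(10) = 22
|22| = 22

22


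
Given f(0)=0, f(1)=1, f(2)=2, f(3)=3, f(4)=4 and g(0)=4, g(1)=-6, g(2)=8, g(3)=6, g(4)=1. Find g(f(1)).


f(1) = 1
g(1) = -6

-6


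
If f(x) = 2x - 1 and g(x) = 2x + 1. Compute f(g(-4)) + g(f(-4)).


f(g(-4)) = -15
g(f(-4)) = -17
Sum = -32

-32


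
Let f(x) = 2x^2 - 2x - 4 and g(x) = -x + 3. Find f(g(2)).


-4


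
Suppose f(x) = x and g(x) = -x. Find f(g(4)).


g(4) = -4
f(-4) = -4

-4


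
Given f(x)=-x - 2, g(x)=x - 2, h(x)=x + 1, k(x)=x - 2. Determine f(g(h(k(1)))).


k(1) = -1
h(-1) = 0
g(0) = -2
f(-2) = 0

0


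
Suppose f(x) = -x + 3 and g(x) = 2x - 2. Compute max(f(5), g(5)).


f(5) = -2
g(5) = 8
max = 8

8


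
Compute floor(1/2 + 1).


1/2 = 0.5
0.5 + 1 = 1.5
floor(1.5) = 1

1


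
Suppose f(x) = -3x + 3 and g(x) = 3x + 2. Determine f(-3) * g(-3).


f(-3) = 12
g(-3) = -7
Product = -84

-84


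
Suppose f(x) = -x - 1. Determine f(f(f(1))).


f(1) = -2
f(-2) = 1
f(1) = -2

-2


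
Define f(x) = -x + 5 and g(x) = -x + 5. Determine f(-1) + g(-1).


12


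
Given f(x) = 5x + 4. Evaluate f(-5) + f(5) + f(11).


67


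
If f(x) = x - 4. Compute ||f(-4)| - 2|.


f(-4) = -8
|-8| = 8
|8 - 2| = 6

6


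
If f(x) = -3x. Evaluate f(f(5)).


f(5) = -15
f(-15) = 45

45


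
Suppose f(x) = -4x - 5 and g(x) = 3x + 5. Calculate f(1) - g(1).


f(1) = -9
g(1) = 8
Difference = -17

-17


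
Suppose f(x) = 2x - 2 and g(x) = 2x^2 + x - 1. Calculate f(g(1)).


g(1) = 2
f(2) = 2

2


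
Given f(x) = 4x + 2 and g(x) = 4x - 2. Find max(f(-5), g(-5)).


f(-5) = -18
g(-5) = -22
max = -18

-18


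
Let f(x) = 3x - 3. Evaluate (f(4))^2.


f(4) = 9
(9)^2 = 81

81


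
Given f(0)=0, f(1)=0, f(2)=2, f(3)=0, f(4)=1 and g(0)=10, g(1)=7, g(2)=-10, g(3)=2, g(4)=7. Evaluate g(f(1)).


f(1) = 0
g(0) = 10

10


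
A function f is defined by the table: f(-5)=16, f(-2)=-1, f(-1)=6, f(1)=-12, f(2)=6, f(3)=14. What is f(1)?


Reading from the table at x = 1

-12


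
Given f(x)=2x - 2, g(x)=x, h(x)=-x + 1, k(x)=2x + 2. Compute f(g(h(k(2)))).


k(2) = 6
h(6) = -5
g(-5) = -5
f(-5) = -12

-12


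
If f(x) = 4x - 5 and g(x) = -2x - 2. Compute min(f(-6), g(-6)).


-29


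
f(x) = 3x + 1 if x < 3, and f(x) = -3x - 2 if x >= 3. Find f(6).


-20


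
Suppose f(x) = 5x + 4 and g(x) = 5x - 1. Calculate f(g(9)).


g(9) = 44
f(44) = 224

224


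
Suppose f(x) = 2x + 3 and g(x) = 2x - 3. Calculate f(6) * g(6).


135


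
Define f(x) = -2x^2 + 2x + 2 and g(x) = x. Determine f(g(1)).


g(1) = 1
f(1) = (-2)*(1)^2 + 2*(1) + 2 = 2

2


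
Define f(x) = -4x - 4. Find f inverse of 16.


Solve -4x - 4 = 16
x = (16 + 4) / (-4) = -5

-5


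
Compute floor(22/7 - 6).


22/7 = 3.1429
3.1429 - 6 = -2.8571
floor(-2.8571) = -3

-3


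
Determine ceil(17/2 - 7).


17/2 = 8.5
8.5 - 7 = 1.5
ceil(1.5) = 2

2


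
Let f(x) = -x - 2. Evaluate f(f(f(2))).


f(2) = -4
f(-4) = 2
f(2) = -4

-4


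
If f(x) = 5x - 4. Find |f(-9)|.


49


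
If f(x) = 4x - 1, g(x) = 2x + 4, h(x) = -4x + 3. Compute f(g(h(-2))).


103


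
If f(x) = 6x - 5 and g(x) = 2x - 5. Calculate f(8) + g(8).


f(8) = 43
g(8) = 11
Sum = 54

54


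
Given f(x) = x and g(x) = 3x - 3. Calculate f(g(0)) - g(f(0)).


f(g(0)) = -3
g(f(0)) = -3
Difference = 0

0


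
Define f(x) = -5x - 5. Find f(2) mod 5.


0


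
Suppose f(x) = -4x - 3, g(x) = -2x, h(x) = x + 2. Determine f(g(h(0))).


h(0) = 2
g(2) = -4
f(-4) = 13

13
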